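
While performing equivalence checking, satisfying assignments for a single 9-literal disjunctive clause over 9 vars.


Step 1: Total=2^9=512
Step 2: Unsat when all 9 false: 2^0=1
Step 3: Sat=512-1=511

511


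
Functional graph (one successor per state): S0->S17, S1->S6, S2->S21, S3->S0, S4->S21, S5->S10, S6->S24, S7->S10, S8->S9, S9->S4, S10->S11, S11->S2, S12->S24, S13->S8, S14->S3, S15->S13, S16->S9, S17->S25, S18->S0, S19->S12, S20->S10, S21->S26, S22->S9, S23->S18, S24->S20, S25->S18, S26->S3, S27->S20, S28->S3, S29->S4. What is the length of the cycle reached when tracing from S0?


Trace from S0 until a state repeats:
  S0 -> S17 -> S25 -> S18 -> S0
S0 first seen at step 0, revisited at step 4.
Cycle length = 4 - 0 = 4

4


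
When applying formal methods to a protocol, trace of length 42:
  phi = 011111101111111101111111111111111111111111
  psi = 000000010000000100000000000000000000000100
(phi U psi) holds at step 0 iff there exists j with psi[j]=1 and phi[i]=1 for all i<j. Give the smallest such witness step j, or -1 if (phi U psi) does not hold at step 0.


(phi U psi) at 0: need smallest j with psi[j]=1 and phi[i]=1 for all i in [0,j).
Scan from step 0:
  step 0: phi=0 -> phi-prefix broken from here
  step 7: psi=1 but phi already failed -> not a witness
  step 15: psi=1 but phi already failed -> not a witness
  step 39: psi=1 but phi already failed -> not a witness
  end of trace: no witness -> -1
Witness step = -1

-1


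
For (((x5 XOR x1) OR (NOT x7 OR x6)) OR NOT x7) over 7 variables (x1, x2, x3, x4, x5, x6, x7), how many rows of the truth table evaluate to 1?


Formula: (((x5 XOR x1) OR (NOT x7 OR x6)) OR NOT x7) over 7 vars (128 rows)
Evaluate each row (x1, x2, x3, x4, x5, x6, x7 as bits, MSB first):
  row 0 [0000000]: (((0 XOR 0) OR (NOT 0 OR 0)) OR NOT 0) -> 1
  row 1 [0000001]: (((0 XOR 0) OR (NOT 1 OR 0)) OR NOT 1) -> 0
  row 2 [0000010]: (((0 XOR 0) OR (NOT 0 OR 1)) OR NOT 0) -> 1
  row 3 [0000011]: (((0 XOR 0) OR (NOT 1 OR 1)) OR NOT 1) -> 1
  row 4 [0000100]: (((1 XOR 0) OR (NOT 0 OR 0)) OR NOT 0) -> 1
  (every remaining row is evaluated the same way; all 128 results are listed next)
Full result column, 8 rows per line (x1,x2,x3,x4 fixed per line; x5,x6,x7 runs 000..111 left to right):
  rows 0-7 [x1,x2,x3,x4=0000]: 10111111  (ones: 7)
  rows 8-15 [x1,x2,x3,x4=0001]: 10111111  (ones: 7)
  rows 16-23 [x1,x2,x3,x4=0010]: 10111111  (ones: 7)
  rows 24-31 [x1,x2,x3,x4=0011]: 10111111  (ones: 7)
  rows 32-39 [x1,x2,x3,x4=0100]: 10111111  (ones: 7)
  rows 40-47 [x1,x2,x3,x4=0101]: 10111111  (ones: 7)
  rows 48-55 [x1,x2,x3,x4=0110]: 10111111  (ones: 7)
  rows 56-63 [x1,x2,x3,x4=0111]: 10111111  (ones: 7)
  rows 64-71 [x1,x2,x3,x4=1000]: 11111011  (ones: 7)
  rows 72-79 [x1,x2,x3,x4=1001]: 11111011  (ones: 7)
  rows 80-87 [x1,x2,x3,x4=1010]: 11111011  (ones: 7)
  rows 88-95 [x1,x2,x3,x4=1011]: 11111011  (ones: 7)
  rows 96-103 [x1,x2,x3,x4=1100]: 11111011  (ones: 7)
  rows 104-111 [x1,x2,x3,x4=1101]: 11111011  (ones: 7)
  rows 112-119 [x1,x2,x3,x4=1110]: 11111011  (ones: 7)
  rows 120-127 [x1,x2,x3,x4=1111]: 11111011  (ones: 7)
Count of 1-rows = 7+7+7+7+7+7+7+7+7+7+7+7+7+7+7+7 = 112

112


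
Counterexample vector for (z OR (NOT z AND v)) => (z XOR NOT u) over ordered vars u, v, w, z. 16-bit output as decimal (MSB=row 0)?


F1 = (z OR (NOT z AND v))
F2 = (z XOR NOT u)
Counterexample to F1=>F2 is where F1=1 and F2=0.
Evaluate each row (bits = u,v,w,z, MSB first):
  row 0 [0000]: F1=0 F2=1 -> F1&~F2 -> 0
  row 1 [0001]: F1=1 F2=0 -> F1&~F2 -> 1
  row 2 [0010]: F1=0 F2=1 -> F1&~F2 -> 0
  row 3 [0011]: F1=1 F2=0 -> F1&~F2 -> 1
  row 4 [0100]: F1=1 F2=1 -> F1&~F2 -> 0
  row 5 [0101]: F1=1 F2=0 -> F1&~F2 -> 1
  row 6 [0110]: F1=1 F2=1 -> F1&~F2 -> 0
  row 7 [0111]: F1=1 F2=0 -> F1&~F2 -> 1
  row 8 [1000]: F1=0 F2=0 -> F1&~F2 -> 0
  row 9 [1001]: F1=1 F2=1 -> F1&~F2 -> 0
  row 10 [1010]: F1=0 F2=0 -> F1&~F2 -> 0
  row 11 [1011]: F1=1 F2=1 -> F1&~F2 -> 0
  row 12 [1100]: F1=1 F2=0 -> F1&~F2 -> 1
  row 13 [1101]: F1=1 F2=1 -> F1&~F2 -> 0
  row 14 [1110]: F1=1 F2=0 -> F1&~F2 -> 1
  row 15 [1111]: F1=1 F2=1 -> F1&~F2 -> 0
Full result column, 4 rows per line (u,v fixed per line; w,z runs 00..11 left to right):
  rows 0-3 [u,v=00]: 0101  = hex 5
  rows 4-7 [u,v=01]: 0101  = hex 5
  rows 8-11 [u,v=10]: 0000  = hex 0
  rows 12-15 [u,v=11]: 1010  = hex A
Counterexample vector (row 0 .. row 15) = 0101010100001010
Output column grouped in 4s = 0101 0101 0000 1010 = 0x550A
Convert to decimal digit by digit (value = value*16 + digit):
  5 -> 5
  5*16 + 5 = 85
  85*16 + 0 = 1360
  1360*16 + 10 (A) = 21770
Decimal = 21770

21770


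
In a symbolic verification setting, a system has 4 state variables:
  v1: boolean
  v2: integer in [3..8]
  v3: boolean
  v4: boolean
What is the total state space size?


State space = product of domain sizes of all variables.
Domain sizes:
  v1 (boolean): 2
  v2 (integer in [3..8]): 6
  v3 (boolean): 2
  v4 (boolean): 2
Product = 2 * 6 * 2 * 2 = 48

48


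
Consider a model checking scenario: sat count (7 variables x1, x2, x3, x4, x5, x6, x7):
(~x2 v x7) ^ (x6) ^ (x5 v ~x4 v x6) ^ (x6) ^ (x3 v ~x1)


CNF with 5 clauses over 7 vars (128 assignments).
An assignment satisfies CNF iff every clause has >=1 true literal.
Check each row (bits = x1,x2,x3,x4,x5,x6,x7; clause T/F shown):
  row 0 [0000000]: clauses=TFTFT -> 0
  row 1 [0000001]: clauses=TFTFT -> 0
  row 2 [0000010]: clauses=TTTTT -> 1
  row 3 [0000011]: clauses=TTTTT -> 1
  row 4 [0000100]: clauses=TFTFT -> 0
  (every remaining row is evaluated the same way; all 128 results are listed next)
Full result column, 8 rows per line (x1,x2,x3,x4 fixed per line; x5,x6,x7 runs 000..111 left to right):
  rows 0-7 [x1,x2,x3,x4=0000]: 00110011  (ones: 4)
  rows 8-15 [x1,x2,x3,x4=0001]: 00110011  (ones: 4)
  rows 16-23 [x1,x2,x3,x4=0010]: 00110011  (ones: 4)
  rows 24-31 [x1,x2,x3,x4=0011]: 00110011  (ones: 4)
  rows 32-39 [x1,x2,x3,x4=0100]: 00010001  (ones: 2)
  rows 40-47 [x1,x2,x3,x4=0101]: 00010001  (ones: 2)
  rows 48-55 [x1,x2,x3,x4=0110]: 00010001  (ones: 2)
  rows 56-63 [x1,x2,x3,x4=0111]: 00010001  (ones: 2)
  rows 64-71 [x1,x2,x3,x4=1000]: 00000000  (ones: 0)
  rows 72-79 [x1,x2,x3,x4=1001]: 00000000  (ones: 0)
  rows 80-87 [x1,x2,x3,x4=1010]: 00110011  (ones: 4)
  rows 88-95 [x1,x2,x3,x4=1011]: 00110011  (ones: 4)
  rows 96-103 [x1,x2,x3,x4=1100]: 00000000  (ones: 0)
  rows 104-111 [x1,x2,x3,x4=1101]: 00000000  (ones: 0)
  rows 112-119 [x1,x2,x3,x4=1110]: 00010001  (ones: 2)
  rows 120-127 [x1,x2,x3,x4=1111]: 00010001  (ones: 2)
Satisfying assignments = 4+4+4+4+2+2+2+2+0+0+4+4+0+0+2+2 = 36

36


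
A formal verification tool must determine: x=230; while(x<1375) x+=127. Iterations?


Step 1: x goes from 230 toward 1375 by 127; the body runs while x<1375, so iterations = ceil((bound-start)/step)
Step 2: Distance=1145
Step 3: ceil(1145/127)=10

10


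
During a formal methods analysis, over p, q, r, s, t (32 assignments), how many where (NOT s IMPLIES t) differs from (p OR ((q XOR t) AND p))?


F1 = (NOT s IMPLIES t)
F2 = (p OR ((q XOR t) AND p))
Evaluate both on each of 32 rows (bits = p,q,r,s,t):
  row 0 [00000]: F1=0 F2=0 -> 0
  row 1 [00001]: F1=1 F2=0 (differ) -> 1
  row 2 [00010]: F1=1 F2=0 (differ) -> 1
  row 3 [00011]: F1=1 F2=0 (differ) -> 1
  row 4 [00100]: F1=0 F2=0 -> 0
  row 5 [00101]: F1=1 F2=0 (differ) -> 1
  row 6 [00110]: F1=1 F2=0 (differ) -> 1
  row 7 [00111]: F1=1 F2=0 (differ) -> 1
  row 8 [01000]: F1=0 F2=0 -> 0
  row 9 [01001]: F1=1 F2=0 (differ) -> 1
  row 10 [01010]: F1=1 F2=0 (differ) -> 1
  row 11 [01011]: F1=1 F2=0 (differ) -> 1
  row 12 [01100]: F1=0 F2=0 -> 0
  row 13 [01101]: F1=1 F2=0 (differ) -> 1
  row 14 [01110]: F1=1 F2=0 (differ) -> 1
  row 15 [01111]: F1=1 F2=0 (differ) -> 1
  row 16 [10000]: F1=0 F2=1 (differ) -> 1
  row 17 [10001]: F1=1 F2=1 -> 0
  row 18 [10010]: F1=1 F2=1 -> 0
  row 19 [10011]: F1=1 F2=1 -> 0
  row 20 [10100]: F1=0 F2=1 (differ) -> 1
  row 21 [10101]: F1=1 F2=1 -> 0
  row 22 [10110]: F1=1 F2=1 -> 0
  row 23 [10111]: F1=1 F2=1 -> 0
  row 24 [11000]: F1=0 F2=1 (differ) -> 1
  row 25 [11001]: F1=1 F2=1 -> 0
  row 26 [11010]: F1=1 F2=1 -> 0
  row 27 [11011]: F1=1 F2=1 -> 0
  row 28 [11100]: F1=0 F2=1 (differ) -> 1
  row 29 [11101]: F1=1 F2=1 -> 0
  row 30 [11110]: F1=1 F2=1 -> 0
  row 31 [11111]: F1=1 F2=1 -> 0
Full result column, 8 rows per line (p,q fixed per line; r,s,t runs 000..111 left to right):
  rows 0-7 [p,q=00]: 01110111  (ones: 6)
  rows 8-15 [p,q=01]: 01110111  (ones: 6)
  rows 16-23 [p,q=10]: 10001000  (ones: 2)
  rows 24-31 [p,q=11]: 10001000  (ones: 2)
Disagreements = 6+6+2+2 = 16

16


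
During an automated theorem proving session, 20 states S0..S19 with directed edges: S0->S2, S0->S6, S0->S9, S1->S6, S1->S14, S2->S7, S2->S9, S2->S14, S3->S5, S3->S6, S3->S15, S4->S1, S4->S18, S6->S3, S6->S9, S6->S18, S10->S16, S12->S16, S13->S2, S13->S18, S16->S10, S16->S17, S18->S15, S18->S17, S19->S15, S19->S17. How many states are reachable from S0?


BFS from S0:
  layer 0: {S0}
  layer 1: {S2, S6, S9}
  layer 2: {S3, S7, S14, S18}
  layer 3: {S5, S15, S17}
Reachable set: {S0, S2, S3, S5, S6, S7, S9, S14, S15, S17, S18}
Count = 11

11


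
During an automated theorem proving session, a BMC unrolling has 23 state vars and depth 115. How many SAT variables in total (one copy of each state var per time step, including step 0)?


BMC unrolls to depth k, creating one copy of each state var for steps 0..k.
Step count = 115 + 1 = 116 (steps 0 through 115)
Vars per step = 23
Total = 23 * 116 = 2668

2668


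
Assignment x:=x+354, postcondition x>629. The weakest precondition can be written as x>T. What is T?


Formula: wp(x:=E, P) = P[E/x] (substitute E for x in postcondition)
Step 1: Postcondition: x>629
Step 2: Substitute x+354 for x: x+354>629
Step 3: Solve for x: x > 629-354 = 275

275


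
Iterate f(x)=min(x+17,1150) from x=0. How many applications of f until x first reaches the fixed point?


Step 1: x=0, cap=1150, increment=17
Step 2: x grows by 17 each step until capped at 1150; fixed point is x=1150
Step 3: iterations = ceil(1150/17) = 68

68


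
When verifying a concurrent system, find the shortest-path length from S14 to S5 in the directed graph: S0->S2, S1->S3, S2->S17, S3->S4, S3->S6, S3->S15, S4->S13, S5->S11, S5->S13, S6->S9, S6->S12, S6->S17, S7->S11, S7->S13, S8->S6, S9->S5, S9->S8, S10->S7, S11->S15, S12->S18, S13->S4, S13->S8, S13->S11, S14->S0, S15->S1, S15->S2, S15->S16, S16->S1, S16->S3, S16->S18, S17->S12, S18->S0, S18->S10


BFS layer-by-layer from S14:
  dist 0: {S14}
  dist 1: {S0}
  dist 2: {S2}
  dist 3: {S17}
  dist 4: {S12}
  dist 5: {S18}
  dist 6: {S10}
  dist 7: {S7}
  dist 8: {S11, S13}
  dist 9: {S4, S8, S15}
  dist 10: {S1, S6, S16}
  dist 11: {S3, S9}
  dist 12: {S5}
  -> S5 reached at distance 12
Shortest path length = 12

12


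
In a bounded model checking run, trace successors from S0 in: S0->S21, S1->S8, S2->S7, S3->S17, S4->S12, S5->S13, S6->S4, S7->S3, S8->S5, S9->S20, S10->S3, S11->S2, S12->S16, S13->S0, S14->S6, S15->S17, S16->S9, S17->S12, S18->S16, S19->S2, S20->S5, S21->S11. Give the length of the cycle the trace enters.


Trace from S0 until a state repeats:
  S0 -> S21 -> S11 -> S2 -> S7 -> S3 -> S17 -> S12 -> S16 -> S9 -> S20 -> S5 -> S13 -> S0
S0 first seen at step 0, revisited at step 13.
Cycle length = 13 - 0 = 13

13


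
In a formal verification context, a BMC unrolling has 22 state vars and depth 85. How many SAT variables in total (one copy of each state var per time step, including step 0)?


BMC unrolls to depth k, creating one copy of each state var for steps 0..k.
Step count = 85 + 1 = 86 (steps 0 through 85)
Vars per step = 22
Total = 22 * 86 = 1892

1892


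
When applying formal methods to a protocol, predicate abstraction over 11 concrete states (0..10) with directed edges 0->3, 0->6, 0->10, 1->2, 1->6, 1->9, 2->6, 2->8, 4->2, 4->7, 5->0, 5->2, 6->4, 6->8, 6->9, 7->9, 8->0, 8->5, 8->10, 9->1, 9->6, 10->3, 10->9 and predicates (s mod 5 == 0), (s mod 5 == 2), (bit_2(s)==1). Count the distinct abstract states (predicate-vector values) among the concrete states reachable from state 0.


BFS from 0:
Concrete reachable: {0, 1, 2, 3, 4, 5, 6, 7, 8, 9, 10}
Abstract via predicates (s mod 5 == 0), (s mod 5 == 2), (bit_2(s)==1):
  (0,0,0) <- {1, 3, 8, 9}
  (0,0,1) <- {4, 6}
  (0,1,0) <- {2}
  (0,1,1) <- {7}
  (1,0,0) <- {0, 10}
  (1,0,1) <- {5}
Distinct abstract states = 6

6


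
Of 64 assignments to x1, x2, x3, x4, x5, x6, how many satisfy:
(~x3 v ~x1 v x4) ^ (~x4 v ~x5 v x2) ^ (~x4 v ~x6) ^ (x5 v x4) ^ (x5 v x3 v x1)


CNF with 5 clauses over 6 vars (64 assignments).
An assignment satisfies CNF iff every clause has >=1 true literal.
Check each row (bits = x1,x2,x3,x4,x5,x6; clause T/F shown):
  row 0 [000000]: clauses=TTTFF -> 0
  row 1 [000001]: clauses=TTTFF -> 0
  row 2 [000010]: clauses=TTTTT -> 1
  row 3 [000011]: clauses=TTTTT -> 1
  row 4 [000100]: clauses=TTTTF -> 0
  (every remaining row is evaluated the same way; all 64 results are listed next)
Full result column, 8 rows per line (x1,x2,x3 fixed per line; x4,x5,x6 runs 000..111 left to right):
  rows 0-7 [x1,x2,x3=000]: 00110000  (ones: 2)
  rows 8-15 [x1,x2,x3=001]: 00111000  (ones: 3)
  rows 16-23 [x1,x2,x3=010]: 00110010  (ones: 3)
  rows 24-31 [x1,x2,x3=011]: 00111010  (ones: 4)
  rows 32-39 [x1,x2,x3=100]: 00111000  (ones: 3)
  rows 40-47 [x1,x2,x3=101]: 00001000  (ones: 1)
  rows 48-55 [x1,x2,x3=110]: 00111010  (ones: 4)
  rows 56-63 [x1,x2,x3=111]: 00001010  (ones: 2)
Satisfying assignments = 2+3+3+4+3+1+4+2 = 22

22


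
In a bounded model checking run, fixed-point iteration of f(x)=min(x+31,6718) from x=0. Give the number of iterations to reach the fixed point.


Step 1: x=0, cap=6718, increment=31
Step 2: x grows by 31 each step until capped at 6718; fixed point is x=6718
Step 3: iterations = ceil(6718/31) = 217

217


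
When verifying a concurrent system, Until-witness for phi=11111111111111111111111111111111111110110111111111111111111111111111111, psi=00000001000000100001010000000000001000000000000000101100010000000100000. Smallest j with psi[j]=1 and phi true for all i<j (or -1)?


(phi U psi) at 0: need smallest j with psi[j]=1 and phi[i]=1 for all i in [0,j).
Scan from step 0:
  step 0: phi=1, psi=0 -> continue
  step 1: phi=1, psi=0 -> continue
  step 2: phi=1, psi=0 -> continue
  step 3: phi=1, psi=0 -> continue
  step 7: psi=1 and phi held for [0,7) -> witness found
Witness step = 7

7


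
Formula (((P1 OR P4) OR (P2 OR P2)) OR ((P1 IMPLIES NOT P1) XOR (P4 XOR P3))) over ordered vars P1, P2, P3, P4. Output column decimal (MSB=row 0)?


Formula: (((P1 OR P4) OR (P2 OR P2)) OR ((P1 IMPLIES NOT P1) XOR (P4 XOR P3))) over P1, P2, P3, P4 (16 rows)
Evaluate each row (bits = P1,P2,P3,P4, MSB first):
  row 0 [0000]: (((0 OR 0) OR (0 OR 0)) OR ((0 IMPLIES NOT 0) XOR (0 XOR 0))) -> 1
  row 1 [0001]: (((0 OR 1) OR (0 OR 0)) OR ((0 IMPLIES NOT 0) XOR (1 XOR 0))) -> 1
  row 2 [0010]: (((0 OR 0) OR (0 OR 0)) OR ((0 IMPLIES NOT 0) XOR (0 XOR 1))) -> 0
  row 3 [0011]: (((0 OR 1) OR (0 OR 0)) OR ((0 IMPLIES NOT 0) XOR (1 XOR 1))) -> 1
  row 4 [0100]: (((0 OR 0) OR (1 OR 1)) OR ((0 IMPLIES NOT 0) XOR (0 XOR 0))) -> 1
  row 5 [0101]: (((0 OR 1) OR (1 OR 1)) OR ((0 IMPLIES NOT 0) XOR (1 XOR 0))) -> 1
  row 6 [0110]: (((0 OR 0) OR (1 OR 1)) OR ((0 IMPLIES NOT 0) XOR (0 XOR 1))) -> 1
  row 7 [0111]: (((0 OR 1) OR (1 OR 1)) OR ((0 IMPLIES NOT 0) XOR (1 XOR 1))) -> 1
  row 8 [1000]: (((1 OR 0) OR (0 OR 0)) OR ((1 IMPLIES NOT 1) XOR (0 XOR 0))) -> 1
  row 9 [1001]: (((1 OR 1) OR (0 OR 0)) OR ((1 IMPLIES NOT 1) XOR (1 XOR 0))) -> 1
  row 10 [1010]: (((1 OR 0) OR (0 OR 0)) OR ((1 IMPLIES NOT 1) XOR (0 XOR 1))) -> 1
  row 11 [1011]: (((1 OR 1) OR (0 OR 0)) OR ((1 IMPLIES NOT 1) XOR (1 XOR 1))) -> 1
  row 12 [1100]: (((1 OR 0) OR (1 OR 1)) OR ((1 IMPLIES NOT 1) XOR (0 XOR 0))) -> 1
  row 13 [1101]: (((1 OR 1) OR (1 OR 1)) OR ((1 IMPLIES NOT 1) XOR (1 XOR 0))) -> 1
  row 14 [1110]: (((1 OR 0) OR (1 OR 1)) OR ((1 IMPLIES NOT 1) XOR (0 XOR 1))) -> 1
  row 15 [1111]: (((1 OR 1) OR (1 OR 1)) OR ((1 IMPLIES NOT 1) XOR (1 XOR 1))) -> 1
Full result column, 4 rows per line (P1,P2 fixed per line; P3,P4 runs 00..11 left to right):
  rows 0-3 [P1,P2=00]: 1101  = hex D
  rows 4-7 [P1,P2=01]: 1111  = hex F
  rows 8-11 [P1,P2=10]: 1111  = hex F
  rows 12-15 [P1,P2=11]: 1111  = hex F
Output column (row 0 .. row 15) = 1101111111111111
Output column grouped in 4s = 1101 1111 1111 1111 = 0xDFFF
Convert to decimal digit by digit (value = value*16 + digit):
  D -> 13
  13*16 + 15 (F) = 223
  223*16 + 15 (F) = 3583
  3583*16 + 15 (F) = 57343
Decimal = 57343

57343


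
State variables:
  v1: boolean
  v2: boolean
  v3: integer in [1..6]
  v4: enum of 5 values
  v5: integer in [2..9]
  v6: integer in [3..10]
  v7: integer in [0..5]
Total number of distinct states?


State space = product of domain sizes of all variables.
Domain sizes:
  v1 (boolean): 2
  v2 (boolean): 2
  v3 (integer in [1..6]): 6
  v4 (enum of 5 values): 5
  v5 (integer in [2..9]): 8
  v6 (integer in [3..10]): 8
  v7 (integer in [0..5]): 6
Product = 2 * 2 * 6 * 5 * 8 * 8 * 6 = 46080

46080


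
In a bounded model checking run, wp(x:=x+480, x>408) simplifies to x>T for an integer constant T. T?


Formula: wp(x:=E, P) = P[E/x] (substitute E for x in postcondition)
Step 1: Postcondition: x>408
Step 2: Substitute x+480 for x: x+480>408
Step 3: Solve for x: x > 408-480 = -72

-72


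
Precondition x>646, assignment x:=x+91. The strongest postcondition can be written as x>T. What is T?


Formula: sp(P, x:=E) = exists old_x. (x = E[old_x/x]) AND P[old_x/x] (old_x is the value of x before the assignment; eliminate old_x by solving x = E[old_x/x] for old_x)
Step 1: Precondition P: x>646, i.e. old_x > 646
Step 2: Assignment gives x = old_x + 91, so old_x = x - 91
Step 3: Substitute into P: x - 91 > 646
Step 4: Simplify: x > 646+91 = 737

737


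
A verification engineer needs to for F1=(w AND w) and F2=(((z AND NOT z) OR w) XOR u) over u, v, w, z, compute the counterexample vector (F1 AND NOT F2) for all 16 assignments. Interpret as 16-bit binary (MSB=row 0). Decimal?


F1 = (w AND w)
F2 = (((z AND NOT z) OR w) XOR u)
Counterexample to F1=>F2 is where F1=1 and F2=0.
Evaluate each row (bits = u,v,w,z, MSB first):
  row 0 [0000]: F1=0 F2=0 -> F1&~F2 -> 0
  row 1 [0001]: F1=0 F2=0 -> F1&~F2 -> 0
  row 2 [0010]: F1=1 F2=1 -> F1&~F2 -> 0
  row 3 [0011]: F1=1 F2=1 -> F1&~F2 -> 0
  row 4 [0100]: F1=0 F2=0 -> F1&~F2 -> 0
  row 5 [0101]: F1=0 F2=0 -> F1&~F2 -> 0
  row 6 [0110]: F1=1 F2=1 -> F1&~F2 -> 0
  row 7 [0111]: F1=1 F2=1 -> F1&~F2 -> 0
  row 8 [1000]: F1=0 F2=1 -> F1&~F2 -> 0
  row 9 [1001]: F1=0 F2=1 -> F1&~F2 -> 0
  row 10 [1010]: F1=1 F2=0 -> F1&~F2 -> 1
  row 11 [1011]: F1=1 F2=0 -> F1&~F2 -> 1
  row 12 [1100]: F1=0 F2=1 -> F1&~F2 -> 0
  row 13 [1101]: F1=0 F2=1 -> F1&~F2 -> 0
  row 14 [1110]: F1=1 F2=0 -> F1&~F2 -> 1
  row 15 [1111]: F1=1 F2=0 -> F1&~F2 -> 1
Full result column, 4 rows per line (u,v fixed per line; w,z runs 00..11 left to right):
  rows 0-3 [u,v=00]: 0000  = hex 0
  rows 4-7 [u,v=01]: 0000  = hex 0
  rows 8-11 [u,v=10]: 0011  = hex 3
  rows 12-15 [u,v=11]: 0011  = hex 3
Counterexample vector (row 0 .. row 15) = 0000000000110011
Output column grouped in 4s = 0000 0000 0011 0011 = 0x0033
Convert to decimal digit by digit (value = value*16 + digit):
  0 -> 0
  0*16 + 0 = 0
  0*16 + 3 = 3
  3*16 + 3 = 51
Decimal = 51

51


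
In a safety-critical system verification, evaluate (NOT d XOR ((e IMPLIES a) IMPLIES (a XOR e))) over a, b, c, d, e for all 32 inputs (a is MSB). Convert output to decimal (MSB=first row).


Formula: (NOT d XOR ((e IMPLIES a) IMPLIES (a XOR e))) over a, b, c, d, e (32 rows)
Evaluate each row (bits = a,b,c,d,e, MSB first):
  row 0 [00000]: (NOT 0 XOR ((0 IMPLIES 0) IMPLIES (0 XOR 0))) -> 1
  row 1 [00001]: (NOT 0 XOR ((1 IMPLIES 0) IMPLIES (0 XOR 1))) -> 0
  row 2 [00010]: (NOT 1 XOR ((0 IMPLIES 0) IMPLIES (0 XOR 0))) -> 0
  row 3 [00011]: (NOT 1 XOR ((1 IMPLIES 0) IMPLIES (0 XOR 1))) -> 1
  row 4 [00100]: (NOT 0 XOR ((0 IMPLIES 0) IMPLIES (0 XOR 0))) -> 1
  row 5 [00101]: (NOT 0 XOR ((1 IMPLIES 0) IMPLIES (0 XOR 1))) -> 0
  row 6 [00110]: (NOT 1 XOR ((0 IMPLIES 0) IMPLIES (0 XOR 0))) -> 0
  row 7 [00111]: (NOT 1 XOR ((1 IMPLIES 0) IMPLIES (0 XOR 1))) -> 1
  row 8 [01000]: (NOT 0 XOR ((0 IMPLIES 0) IMPLIES (0 XOR 0))) -> 1
  row 9 [01001]: (NOT 0 XOR ((1 IMPLIES 0) IMPLIES (0 XOR 1))) -> 0
  row 10 [01010]: (NOT 1 XOR ((0 IMPLIES 0) IMPLIES (0 XOR 0))) -> 0
  row 11 [01011]: (NOT 1 XOR ((1 IMPLIES 0) IMPLIES (0 XOR 1))) -> 1
  row 12 [01100]: (NOT 0 XOR ((0 IMPLIES 0) IMPLIES (0 XOR 0))) -> 1
  row 13 [01101]: (NOT 0 XOR ((1 IMPLIES 0) IMPLIES (0 XOR 1))) -> 0
  row 14 [01110]: (NOT 1 XOR ((0 IMPLIES 0) IMPLIES (0 XOR 0))) -> 0
  row 15 [01111]: (NOT 1 XOR ((1 IMPLIES 0) IMPLIES (0 XOR 1))) -> 1
  row 16 [10000]: (NOT 0 XOR ((0 IMPLIES 1) IMPLIES (1 XOR 0))) -> 0
  row 17 [10001]: (NOT 0 XOR ((1 IMPLIES 1) IMPLIES (1 XOR 1))) -> 1
  row 18 [10010]: (NOT 1 XOR ((0 IMPLIES 1) IMPLIES (1 XOR 0))) -> 1
  row 19 [10011]: (NOT 1 XOR ((1 IMPLIES 1) IMPLIES (1 XOR 1))) -> 0
  row 20 [10100]: (NOT 0 XOR ((0 IMPLIES 1) IMPLIES (1 XOR 0))) -> 0
  row 21 [10101]: (NOT 0 XOR ((1 IMPLIES 1) IMPLIES (1 XOR 1))) -> 1
  row 22 [10110]: (NOT 1 XOR ((0 IMPLIES 1) IMPLIES (1 XOR 0))) -> 1
  row 23 [10111]: (NOT 1 XOR ((1 IMPLIES 1) IMPLIES (1 XOR 1))) -> 0
  row 24 [11000]: (NOT 0 XOR ((0 IMPLIES 1) IMPLIES (1 XOR 0))) -> 0
  row 25 [11001]: (NOT 0 XOR ((1 IMPLIES 1) IMPLIES (1 XOR 1))) -> 1
  row 26 [11010]: (NOT 1 XOR ((0 IMPLIES 1) IMPLIES (1 XOR 0))) -> 1
  row 27 [11011]: (NOT 1 XOR ((1 IMPLIES 1) IMPLIES (1 XOR 1))) -> 0
  row 28 [11100]: (NOT 0 XOR ((0 IMPLIES 1) IMPLIES (1 XOR 0))) -> 0
  row 29 [11101]: (NOT 0 XOR ((1 IMPLIES 1) IMPLIES (1 XOR 1))) -> 1
  row 30 [11110]: (NOT 1 XOR ((0 IMPLIES 1) IMPLIES (1 XOR 0))) -> 1
  row 31 [11111]: (NOT 1 XOR ((1 IMPLIES 1) IMPLIES (1 XOR 1))) -> 0
Full result column, 4 rows per line (a,b,c fixed per line; d,e runs 00..11 left to right):
  rows 0-3 [a,b,c=000]: 1001  = hex 9
  rows 4-7 [a,b,c=001]: 1001  = hex 9
  rows 8-11 [a,b,c=010]: 1001  = hex 9
  rows 12-15 [a,b,c=011]: 1001  = hex 9
  rows 16-19 [a,b,c=100]: 0110  = hex 6
  rows 20-23 [a,b,c=101]: 0110  = hex 6
  rows 24-27 [a,b,c=110]: 0110  = hex 6
  rows 28-31 [a,b,c=111]: 0110  = hex 6
Output column (row 0 .. row 31) = 10011001100110010110011001100110
Output column grouped in 4s = 1001 1001 1001 1001 0110 0110 0110 0110 = 0x99996666
Convert to decimal digit by digit (value = value*16 + digit):
  9 -> 9
  9*16 + 9 = 153
  153*16 + 9 = 2457
  2457*16 + 9 = 39321
  39321*16 + 6 = 629142
  629142*16 + 6 = 10066278
  10066278*16 + 6 = 161060454
  161060454*16 + 6 = 2576967270
Decimal = 2576967270

2576967270


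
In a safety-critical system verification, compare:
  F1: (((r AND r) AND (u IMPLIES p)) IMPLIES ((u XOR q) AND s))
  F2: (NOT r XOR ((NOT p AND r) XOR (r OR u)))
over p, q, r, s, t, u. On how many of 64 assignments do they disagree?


F1 = (((r AND r) AND (u IMPLIES p)) IMPLIES ((u XOR q) AND s))
F2 = (NOT r XOR ((NOT p AND r) XOR (r OR u)))
Evaluate both on each of 64 rows (bits = p,q,r,s,t,u):
  row 0 [000000]: F1=1 F2=1 -> 0
  row 1 [000001]: F1=1 F2=0 (differ) -> 1
  row 2 [000010]: F1=1 F2=1 -> 0
  row 3 [000011]: F1=1 F2=0 (differ) -> 1
  row 4 [000100]: F1=1 F2=1 -> 0
  (every remaining row is evaluated the same way; all 64 results are listed next)
Full result column, 8 rows per line (p,q,r fixed per line; s,t,u runs 000..111 left to right):
  rows 0-7 [p,q,r=000]: 01010101  (ones: 4)
  rows 8-15 [p,q,r=001]: 01010101  (ones: 4)
  rows 16-23 [p,q,r=010]: 01010101  (ones: 4)
  rows 24-31 [p,q,r=011]: 01011111  (ones: 6)
  rows 32-39 [p,q,r=100]: 01010101  (ones: 4)
  rows 40-47 [p,q,r=101]: 11111010  (ones: 6)
  rows 48-55 [p,q,r=110]: 01010101  (ones: 4)
  rows 56-63 [p,q,r=111]: 11110101  (ones: 6)
Disagreements = 4+4+4+6+4+6+4+6 = 38

38


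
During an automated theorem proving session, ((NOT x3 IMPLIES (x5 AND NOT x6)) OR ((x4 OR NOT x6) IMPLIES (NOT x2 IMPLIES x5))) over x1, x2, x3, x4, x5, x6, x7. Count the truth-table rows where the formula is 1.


Formula: ((NOT x3 IMPLIES (x5 AND NOT x6)) OR ((x4 OR NOT x6) IMPLIES (NOT x2 IMPLIES x5))) over 7 vars (128 rows)
Evaluate each row (x1, x2, x3, x4, x5, x6, x7 as bits, MSB first):
  row 0 [0000000]: ((NOT 0 IMPLIES (0 AND NOT 0)) OR ((0 OR NOT 0) IMPLIES (NOT 0 IMPLIES 0))) -> 0
  row 1 [0000001]: ((NOT 0 IMPLIES (0 AND NOT 0)) OR ((0 OR NOT 0) IMPLIES (NOT 0 IMPLIES 0))) -> 0
  row 2 [0000010]: ((NOT 0 IMPLIES (0 AND NOT 1)) OR ((0 OR NOT 1) IMPLIES (NOT 0 IMPLIES 0))) -> 1
  row 3 [0000011]: ((NOT 0 IMPLIES (0 AND NOT 1)) OR ((0 OR NOT 1) IMPLIES (NOT 0 IMPLIES 0))) -> 1
  row 4 [0000100]: ((NOT 0 IMPLIES (1 AND NOT 0)) OR ((0 OR NOT 0) IMPLIES (NOT 0 IMPLIES 1))) -> 1
  (every remaining row is evaluated the same way; all 128 results are listed next)
Full result column, 8 rows per line (x1,x2,x3,x4 fixed per line; x5,x6,x7 runs 000..111 left to right):
  rows 0-7 [x1,x2,x3,x4=0000]: 00111111  (ones: 6)
  rows 8-15 [x1,x2,x3,x4=0001]: 00001111  (ones: 4)
  rows 16-23 [x1,x2,x3,x4=0010]: 11111111  (ones: 8)
  rows 24-31 [x1,x2,x3,x4=0011]: 11111111  (ones: 8)
  rows 32-39 [x1,x2,x3,x4=0100]: 11111111  (ones: 8)
  rows 40-47 [x1,x2,x3,x4=0101]: 11111111  (ones: 8)
  rows 48-55 [x1,x2,x3,x4=0110]: 11111111  (ones: 8)
  rows 56-63 [x1,x2,x3,x4=0111]: 11111111  (ones: 8)
  rows 64-71 [x1,x2,x3,x4=1000]: 00111111  (ones: 6)
  rows 72-79 [x1,x2,x3,x4=1001]: 00001111  (ones: 4)
  rows 80-87 [x1,x2,x3,x4=1010]: 11111111  (ones: 8)
  rows 88-95 [x1,x2,x3,x4=1011]: 11111111  (ones: 8)
  rows 96-103 [x1,x2,x3,x4=1100]: 11111111  (ones: 8)
  rows 104-111 [x1,x2,x3,x4=1101]: 11111111  (ones: 8)
  rows 112-119 [x1,x2,x3,x4=1110]: 11111111  (ones: 8)
  rows 120-127 [x1,x2,x3,x4=1111]: 11111111  (ones: 8)
Count of 1-rows = 6+4+8+8+8+8+8+8+6+4+8+8+8+8+8+8 = 116

116


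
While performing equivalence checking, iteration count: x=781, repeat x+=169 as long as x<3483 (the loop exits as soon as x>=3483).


Step 1: x goes from 781 toward 3483 by 169; the body runs while x<3483, so iterations = ceil((bound-start)/step)
Step 2: Distance=2702
Step 3: ceil(2702/169)=16

16


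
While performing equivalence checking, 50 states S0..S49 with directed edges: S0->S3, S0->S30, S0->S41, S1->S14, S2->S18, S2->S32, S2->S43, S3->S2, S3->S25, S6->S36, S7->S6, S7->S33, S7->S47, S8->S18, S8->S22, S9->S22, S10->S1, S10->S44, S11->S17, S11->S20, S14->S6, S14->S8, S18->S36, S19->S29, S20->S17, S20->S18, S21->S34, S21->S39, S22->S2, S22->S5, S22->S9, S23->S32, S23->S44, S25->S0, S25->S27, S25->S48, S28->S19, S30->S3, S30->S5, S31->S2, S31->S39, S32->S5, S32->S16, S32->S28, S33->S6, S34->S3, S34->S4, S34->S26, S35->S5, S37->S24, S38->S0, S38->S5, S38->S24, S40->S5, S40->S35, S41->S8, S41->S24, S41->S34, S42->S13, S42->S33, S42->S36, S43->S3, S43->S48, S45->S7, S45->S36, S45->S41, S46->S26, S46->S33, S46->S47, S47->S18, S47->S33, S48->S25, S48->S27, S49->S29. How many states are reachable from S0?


BFS from S0:
  layer 0: {S0}
  layer 1: {S3, S30, S41}
  layer 2: {S2, S5, S8, S24, S25, S34}
  layer 3: {S4, S18, S22, S26, S27, S32, S43, S48}
  layer 4: {S9, S16, S28, S36}
  layer 5: {S19}
  layer 6: {S29}
Reachable set: {S0, S2, S3, S4, S5, S8, S9, S16, S18, S19, S22, S24, S25, S26, S27, S28, S29, S30, S32, S34, S36, S41, S43, S48}
Count = 24

24


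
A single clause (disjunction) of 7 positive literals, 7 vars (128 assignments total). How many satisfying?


Step 1: Total=2^7=128
Step 2: Unsat when all 7 false: 2^0=1
Step 3: Sat=128-1=127

127


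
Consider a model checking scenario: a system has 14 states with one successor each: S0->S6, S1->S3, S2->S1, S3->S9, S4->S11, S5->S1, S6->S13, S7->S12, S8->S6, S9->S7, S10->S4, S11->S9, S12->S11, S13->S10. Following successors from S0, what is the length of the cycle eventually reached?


Trace from S0 until a state repeats:
  S0 -> S6 -> S13 -> S10 -> S4 -> S11 -> S9 -> S7 -> S12 -> S11
S11 first seen at step 5, revisited at step 9.
Cycle length = 9 - 5 = 4

4


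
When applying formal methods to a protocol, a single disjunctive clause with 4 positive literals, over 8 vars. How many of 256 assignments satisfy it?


Step 1: Total=2^8=256
Step 2: Unsat when all 4 false: 2^4=16
Step 3: Sat=256-16=240

240


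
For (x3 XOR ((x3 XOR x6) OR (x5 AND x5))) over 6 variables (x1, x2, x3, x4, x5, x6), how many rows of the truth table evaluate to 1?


Formula: (x3 XOR ((x3 XOR x6) OR (x5 AND x5))) over 6 vars (64 rows)
Evaluate each row (x1, x2, x3, x4, x5, x6 as bits, MSB first):
  row 0 [000000]: (0 XOR ((0 XOR 0) OR (0 AND 0))) -> 0
  row 1 [000001]: (0 XOR ((0 XOR 1) OR (0 AND 0))) -> 1
  row 2 [000010]: (0 XOR ((0 XOR 0) OR (1 AND 1))) -> 1
  row 3 [000011]: (0 XOR ((0 XOR 1) OR (1 AND 1))) -> 1
  row 4 [000100]: (0 XOR ((0 XOR 0) OR (0 AND 0))) -> 0
  (every remaining row is evaluated the same way; all 64 results are listed next)
Full result column, 8 rows per line (x1,x2,x3 fixed per line; x4,x5,x6 runs 000..111 left to right):
  rows 0-7 [x1,x2,x3=000]: 01110111  (ones: 6)
  rows 8-15 [x1,x2,x3=001]: 01000100  (ones: 2)
  rows 16-23 [x1,x2,x3=010]: 01110111  (ones: 6)
  rows 24-31 [x1,x2,x3=011]: 01000100  (ones: 2)
  rows 32-39 [x1,x2,x3=100]: 01110111  (ones: 6)
  rows 40-47 [x1,x2,x3=101]: 01000100  (ones: 2)
  rows 48-55 [x1,x2,x3=110]: 01110111  (ones: 6)
  rows 56-63 [x1,x2,x3=111]: 01000100  (ones: 2)
Count of 1-rows = 6+2+6+2+6+2+6+2 = 32

32


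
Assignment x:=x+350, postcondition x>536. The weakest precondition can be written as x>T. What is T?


Formula: wp(x:=E, P) = P[E/x] (substitute E for x in postcondition)
Step 1: Postcondition: x>536
Step 2: Substitute x+350 for x: x+350>536
Step 3: Solve for x: x > 536-350 = 186

186


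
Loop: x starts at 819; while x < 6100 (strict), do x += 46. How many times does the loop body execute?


Step 1: x goes from 819 toward 6100 by 46; the body runs while x<6100, so iterations = ceil((bound-start)/step)
Step 2: Distance=5281
Step 3: ceil(5281/46)=115

115


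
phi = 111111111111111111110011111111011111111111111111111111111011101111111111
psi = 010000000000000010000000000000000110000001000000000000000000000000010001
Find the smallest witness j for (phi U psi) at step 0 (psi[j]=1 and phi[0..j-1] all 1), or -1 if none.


(phi U psi) at 0: need smallest j with psi[j]=1 and phi[i]=1 for all i in [0,j).
Scan from step 0:
  step 0: phi=1, psi=0 -> continue
  step 1: psi=1 and phi held for [0,1) -> witness found
Witness step = 1

1


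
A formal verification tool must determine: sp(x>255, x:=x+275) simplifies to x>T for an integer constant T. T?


Formula: sp(P, x:=E) = exists old_x. (x = E[old_x/x]) AND P[old_x/x] (old_x is the value of x before the assignment; eliminate old_x by solving x = E[old_x/x] for old_x)
Step 1: Precondition P: x>255, i.e. old_x > 255
Step 2: Assignment gives x = old_x + 275, so old_x = x - 275
Step 3: Substitute into P: x - 275 > 255
Step 4: Simplify: x > 255+275 = 530

530


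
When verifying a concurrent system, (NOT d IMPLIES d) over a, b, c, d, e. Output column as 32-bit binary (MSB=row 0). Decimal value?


Formula: (NOT d IMPLIES d) over a, b, c, d, e (32 rows)
Evaluate each row (bits = a,b,c,d,e, MSB first):
  row 0 [00000]: (NOT 0 IMPLIES 0) -> 0
  row 1 [00001]: (NOT 0 IMPLIES 0) -> 0
  row 2 [00010]: (NOT 1 IMPLIES 1) -> 1
  row 3 [00011]: (NOT 1 IMPLIES 1) -> 1
  row 4 [00100]: (NOT 0 IMPLIES 0) -> 0
  row 5 [00101]: (NOT 0 IMPLIES 0) -> 0
  row 6 [00110]: (NOT 1 IMPLIES 1) -> 1
  row 7 [00111]: (NOT 1 IMPLIES 1) -> 1
  row 8 [01000]: (NOT 0 IMPLIES 0) -> 0
  row 9 [01001]: (NOT 0 IMPLIES 0) -> 0
  row 10 [01010]: (NOT 1 IMPLIES 1) -> 1
  row 11 [01011]: (NOT 1 IMPLIES 1) -> 1
  row 12 [01100]: (NOT 0 IMPLIES 0) -> 0
  row 13 [01101]: (NOT 0 IMPLIES 0) -> 0
  row 14 [01110]: (NOT 1 IMPLIES 1) -> 1
  row 15 [01111]: (NOT 1 IMPLIES 1) -> 1
  row 16 [10000]: (NOT 0 IMPLIES 0) -> 0
  row 17 [10001]: (NOT 0 IMPLIES 0) -> 0
  row 18 [10010]: (NOT 1 IMPLIES 1) -> 1
  row 19 [10011]: (NOT 1 IMPLIES 1) -> 1
  row 20 [10100]: (NOT 0 IMPLIES 0) -> 0
  row 21 [10101]: (NOT 0 IMPLIES 0) -> 0
  row 22 [10110]: (NOT 1 IMPLIES 1) -> 1
  row 23 [10111]: (NOT 1 IMPLIES 1) -> 1
  row 24 [11000]: (NOT 0 IMPLIES 0) -> 0
  row 25 [11001]: (NOT 0 IMPLIES 0) -> 0
  row 26 [11010]: (NOT 1 IMPLIES 1) -> 1
  row 27 [11011]: (NOT 1 IMPLIES 1) -> 1
  row 28 [11100]: (NOT 0 IMPLIES 0) -> 0
  row 29 [11101]: (NOT 0 IMPLIES 0) -> 0
  row 30 [11110]: (NOT 1 IMPLIES 1) -> 1
  row 31 [11111]: (NOT 1 IMPLIES 1) -> 1
Full result column, 4 rows per line (a,b,c fixed per line; d,e runs 00..11 left to right):
  rows 0-3 [a,b,c=000]: 0011  = hex 3
  rows 4-7 [a,b,c=001]: 0011  = hex 3
  rows 8-11 [a,b,c=010]: 0011  = hex 3
  rows 12-15 [a,b,c=011]: 0011  = hex 3
  rows 16-19 [a,b,c=100]: 0011  = hex 3
  rows 20-23 [a,b,c=101]: 0011  = hex 3
  rows 24-27 [a,b,c=110]: 0011  = hex 3
  rows 28-31 [a,b,c=111]: 0011  = hex 3
Output column (row 0 .. row 31) = 00110011001100110011001100110011
Output column grouped in 4s = 0011 0011 0011 0011 0011 0011 0011 0011 = 0x33333333
Convert to decimal digit by digit (value = value*16 + digit):
  3 -> 3
  3*16 + 3 = 51
  51*16 + 3 = 819
  819*16 + 3 = 13107
  13107*16 + 3 = 209715
  209715*16 + 3 = 3355443
  3355443*16 + 3 = 53687091
  53687091*16 + 3 = 858993459
Decimal = 858993459

858993459


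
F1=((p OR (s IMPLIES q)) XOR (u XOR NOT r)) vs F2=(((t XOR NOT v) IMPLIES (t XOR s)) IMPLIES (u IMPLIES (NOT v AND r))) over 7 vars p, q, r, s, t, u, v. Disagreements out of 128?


F1 = ((p OR (s IMPLIES q)) XOR (u XOR NOT r))
F2 = (((t XOR NOT v) IMPLIES (t XOR s)) IMPLIES (u IMPLIES (NOT v AND r)))
Evaluate both on each of 128 rows (bits = p,q,r,s,t,u,v):
  row 0 [0000000]: F1=0 F2=1 (differ) -> 1
  row 1 [0000001]: F1=0 F2=1 (differ) -> 1
  row 2 [0000010]: F1=1 F2=1 -> 0
  row 3 [0000011]: F1=1 F2=0 (differ) -> 1
  row 4 [0000100]: F1=0 F2=1 (differ) -> 1
  (every remaining row is evaluated the same way; all 128 results are listed next)
Full result column, 8 rows per line (p,q,r,s fixed per line; t,u,v runs 000..111 left to right):
  rows 0-7 [p,q,r,s=0000]: 11011111  (ones: 7)
  rows 8-15 [p,q,r,s=0001]: 00000001  (ones: 1)
  rows 16-23 [p,q,r,s=0010]: 00100010  (ones: 2)
  rows 24-31 [p,q,r,s=0011]: 11011100  (ones: 5)
  rows 32-39 [p,q,r,s=0100]: 11011111  (ones: 7)
  rows 40-47 [p,q,r,s=0101]: 11111110  (ones: 7)
  rows 48-55 [p,q,r,s=0110]: 00100010  (ones: 2)
  rows 56-63 [p,q,r,s=0111]: 00100011  (ones: 3)
  rows 64-71 [p,q,r,s=1000]: 11011111  (ones: 7)
  rows 72-79 [p,q,r,s=1001]: 11111110  (ones: 7)
  rows 80-87 [p,q,r,s=1010]: 00100010  (ones: 2)
  rows 88-95 [p,q,r,s=1011]: 00100011  (ones: 3)
  rows 96-103 [p,q,r,s=1100]: 11011111  (ones: 7)
  rows 104-111 [p,q,r,s=1101]: 11111110  (ones: 7)
  rows 112-119 [p,q,r,s=1110]: 00100010  (ones: 2)
  rows 120-127 [p,q,r,s=1111]: 00100011  (ones: 3)
Disagreements = 7+1+2+5+7+7+2+3+7+7+2+3+7+7+2+3 = 72

72


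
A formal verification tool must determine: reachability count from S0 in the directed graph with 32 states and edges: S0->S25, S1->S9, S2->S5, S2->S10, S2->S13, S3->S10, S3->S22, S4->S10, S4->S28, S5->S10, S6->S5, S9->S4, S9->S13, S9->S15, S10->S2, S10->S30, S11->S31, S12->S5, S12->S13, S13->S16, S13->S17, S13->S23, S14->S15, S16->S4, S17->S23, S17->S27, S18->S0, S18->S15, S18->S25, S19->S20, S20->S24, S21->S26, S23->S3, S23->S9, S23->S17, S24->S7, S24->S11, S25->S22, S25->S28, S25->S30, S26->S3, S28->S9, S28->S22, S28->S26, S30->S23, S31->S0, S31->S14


BFS from S0:
  layer 0: {S0}
  layer 1: {S25}
  layer 2: {S22, S28, S30}
  layer 3: {S9, S23, S26}
  layer 4: {S3, S4, S13, S15, S17}
  layer 5: {S10, S16, S27}
  layer 6: {S2}
  layer 7: {S5}
Reachable set: {S0, S2, S3, S4, S5, S9, S10, S13, S15, S16, S17, S22, S23, S25, S26, S27, S28, S30}
Count = 18

18


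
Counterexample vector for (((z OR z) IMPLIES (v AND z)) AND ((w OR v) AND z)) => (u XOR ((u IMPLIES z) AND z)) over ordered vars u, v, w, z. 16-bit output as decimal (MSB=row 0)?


F1 = (((z OR z) IMPLIES (v AND z)) AND ((w OR v) AND z))
F2 = (u XOR ((u IMPLIES z) AND z))
Counterexample to F1=>F2 is where F1=1 and F2=0.
Evaluate each row (bits = u,v,w,z, MSB first):
  row 0 [0000]: F1=0 F2=0 -> F1&~F2 -> 0
  row 1 [0001]: F1=0 F2=1 -> F1&~F2 -> 0
  row 2 [0010]: F1=0 F2=0 -> F1&~F2 -> 0
  row 3 [0011]: F1=0 F2=1 -> F1&~F2 -> 0
  row 4 [0100]: F1=0 F2=0 -> F1&~F2 -> 0
  row 5 [0101]: F1=1 F2=1 -> F1&~F2 -> 0
  row 6 [0110]: F1=0 F2=0 -> F1&~F2 -> 0
  row 7 [0111]: F1=1 F2=1 -> F1&~F2 -> 0
  row 8 [1000]: F1=0 F2=1 -> F1&~F2 -> 0
  row 9 [1001]: F1=0 F2=0 -> F1&~F2 -> 0
  row 10 [1010]: F1=0 F2=1 -> F1&~F2 -> 0
  row 11 [1011]: F1=0 F2=0 -> F1&~F2 -> 0
  row 12 [1100]: F1=0 F2=1 -> F1&~F2 -> 0
  row 13 [1101]: F1=1 F2=0 -> F1&~F2 -> 1
  row 14 [1110]: F1=0 F2=1 -> F1&~F2 -> 0
  row 15 [1111]: F1=1 F2=0 -> F1&~F2 -> 1
Full result column, 4 rows per line (u,v fixed per line; w,z runs 00..11 left to right):
  rows 0-3 [u,v=00]: 0000  = hex 0
  rows 4-7 [u,v=01]: 0000  = hex 0
  rows 8-11 [u,v=10]: 0000  = hex 0
  rows 12-15 [u,v=11]: 0101  = hex 5
Counterexample vector (row 0 .. row 15) = 0000000000000101
Output column grouped in 4s = 0000 0000 0000 0101 = 0x0005
Convert to decimal digit by digit (value = value*16 + digit):
  0 -> 0
  0*16 + 0 = 0
  0*16 + 0 = 0
  0*16 + 5 = 5
Decimal = 5

5


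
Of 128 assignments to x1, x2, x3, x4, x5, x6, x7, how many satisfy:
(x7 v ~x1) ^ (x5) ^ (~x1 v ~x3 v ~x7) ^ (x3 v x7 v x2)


CNF with 4 clauses over 7 vars (128 assignments).
An assignment satisfies CNF iff every clause has >=1 true literal.
Check each row (bits = x1,x2,x3,x4,x5,x6,x7; clause T/F shown):
  row 0 [0000000]: clauses=TFTF -> 0
  row 1 [0000001]: clauses=TFTT -> 0
  row 2 [0000010]: clauses=TFTF -> 0
  row 3 [0000011]: clauses=TFTT -> 0
  row 4 [0000100]: clauses=TTTF -> 0
  (every remaining row is evaluated the same way; all 128 results are listed next)
Full result column, 8 rows per line (x1,x2,x3,x4 fixed per line; x5,x6,x7 runs 000..111 left to right):
  rows 0-7 [x1,x2,x3,x4=0000]: 00000101  (ones: 2)
  rows 8-15 [x1,x2,x3,x4=0001]: 00000101  (ones: 2)
  rows 16-23 [x1,x2,x3,x4=0010]: 00001111  (ones: 4)
  rows 24-31 [x1,x2,x3,x4=0011]: 00001111  (ones: 4)
  rows 32-39 [x1,x2,x3,x4=0100]: 00001111  (ones: 4)
  rows 40-47 [x1,x2,x3,x4=0101]: 00001111  (ones: 4)
  rows 48-55 [x1,x2,x3,x4=0110]: 00001111  (ones: 4)
  rows 56-63 [x1,x2,x3,x4=0111]: 00001111  (ones: 4)
  rows 64-71 [x1,x2,x3,x4=1000]: 00000101  (ones: 2)
  rows 72-79 [x1,x2,x3,x4=1001]: 00000101  (ones: 2)
  rows 80-87 [x1,x2,x3,x4=1010]: 00000000  (ones: 0)
  rows 88-95 [x1,x2,x3,x4=1011]: 00000000  (ones: 0)
  rows 96-103 [x1,x2,x3,x4=1100]: 00000101  (ones: 2)
  rows 104-111 [x1,x2,x3,x4=1101]: 00000101  (ones: 2)
  rows 112-119 [x1,x2,x3,x4=1110]: 00000000  (ones: 0)
  rows 120-127 [x1,x2,x3,x4=1111]: 00000000  (ones: 0)
Satisfying assignments = 2+2+4+4+4+4+4+4+2+2+0+0+2+2+0+0 = 36

36


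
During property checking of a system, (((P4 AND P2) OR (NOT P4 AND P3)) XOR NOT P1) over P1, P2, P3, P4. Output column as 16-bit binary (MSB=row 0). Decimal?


Formula: (((P4 AND P2) OR (NOT P4 AND P3)) XOR NOT P1) over P1, P2, P3, P4 (16 rows)
Evaluate each row (bits = P1,P2,P3,P4, MSB first):
  row 0 [0000]: (((0 AND 0) OR (NOT 0 AND 0)) XOR NOT 0) -> 1
  row 1 [0001]: (((1 AND 0) OR (NOT 1 AND 0)) XOR NOT 0) -> 1
  row 2 [0010]: (((0 AND 0) OR (NOT 0 AND 1)) XOR NOT 0) -> 0
  row 3 [0011]: (((1 AND 0) OR (NOT 1 AND 1)) XOR NOT 0) -> 1
  row 4 [0100]: (((0 AND 1) OR (NOT 0 AND 0)) XOR NOT 0) -> 1
  row 5 [0101]: (((1 AND 1) OR (NOT 1 AND 0)) XOR NOT 0) -> 0
  row 6 [0110]: (((0 AND 1) OR (NOT 0 AND 1)) XOR NOT 0) -> 0
  row 7 [0111]: (((1 AND 1) OR (NOT 1 AND 1)) XOR NOT 0) -> 0
  row 8 [1000]: (((0 AND 0) OR (NOT 0 AND 0)) XOR NOT 1) -> 0
  row 9 [1001]: (((1 AND 0) OR (NOT 1 AND 0)) XOR NOT 1) -> 0
  row 10 [1010]: (((0 AND 0) OR (NOT 0 AND 1)) XOR NOT 1) -> 1
  row 11 [1011]: (((1 AND 0) OR (NOT 1 AND 1)) XOR NOT 1) -> 0
  row 12 [1100]: (((0 AND 1) OR (NOT 0 AND 0)) XOR NOT 1) -> 0
  row 13 [1101]: (((1 AND 1) OR (NOT 1 AND 0)) XOR NOT 1) -> 1
  row 14 [1110]: (((0 AND 1) OR (NOT 0 AND 1)) XOR NOT 1) -> 1
  row 15 [1111]: (((1 AND 1) OR (NOT 1 AND 1)) XOR NOT 1) -> 1
Full result column, 4 rows per line (P1,P2 fixed per line; P3,P4 runs 00..11 left to right):
  rows 0-3 [P1,P2=00]: 1101  = hex D
  rows 4-7 [P1,P2=01]: 1000  = hex 8
  rows 8-11 [P1,P2=10]: 0010  = hex 2
  rows 12-15 [P1,P2=11]: 0111  = hex 7
Output column (row 0 .. row 15) = 1101100000100111
Output column grouped in 4s = 1101 1000 0010 0111 = 0xD827
Convert to decimal digit by digit (value = value*16 + digit):
  D -> 13
  13*16 + 8 = 216
  216*16 + 2 = 3458
  3458*16 + 7 = 55335
Decimal = 55335

55335
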